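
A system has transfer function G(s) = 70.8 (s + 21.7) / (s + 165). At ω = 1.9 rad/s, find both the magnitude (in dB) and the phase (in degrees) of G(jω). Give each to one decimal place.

|j1.9 + 21.7| = √(1.9² + 21.7²) = 21.78
|j1.9 + 165| = √(1.9² + 165²) = 165
|G(j1.9)| = 70.8 × 21.78 / 165 = 9.3463
20 log₁₀(9.3463) = 19.41 dB
∠(j1.9 + 21.7) = arctan(1.9/21.7) = 5.00°
∠(j1.9 + 165) = arctan(1.9/165) = 0.66°
∠G(j1.9) = 5.00° − 0.66° = 4.34°

|G| = 19.4 dB, ∠G = 4.3°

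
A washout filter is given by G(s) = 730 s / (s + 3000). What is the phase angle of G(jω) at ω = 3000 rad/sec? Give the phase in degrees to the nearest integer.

∠(j3000) = 90.00°
∠(j3000 + 3000) = arctan(3000/3000) = 45.00°
∠G(j3000) = 90.00° − 45.00° = 45.00°

45 deg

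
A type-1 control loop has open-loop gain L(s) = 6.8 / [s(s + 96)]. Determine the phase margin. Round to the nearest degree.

Gain crossover: |L(jω)| = 1 at ω ≈ 0.0708 rad/s.
∠L(j0.0708) = −90° − arctan(0.0708/96) ≈ -90.04°
PM = 180° + (-90.04°) = 89.96°

90°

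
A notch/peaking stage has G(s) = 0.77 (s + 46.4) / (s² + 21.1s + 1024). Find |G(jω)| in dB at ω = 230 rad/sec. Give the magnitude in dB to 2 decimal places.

|j230 + 46.4| = √(230² + 46.4²) = 234.6
|(j230)² + 21.1(j230) + 1024| = |-51876 + j4853| = 5.21e+04
|G(j230)| = 0.77 × 234.6 / 5.21e+04 = 0.0034675
20 log₁₀(0.0034675) = -49.200 dB

-49.20 dB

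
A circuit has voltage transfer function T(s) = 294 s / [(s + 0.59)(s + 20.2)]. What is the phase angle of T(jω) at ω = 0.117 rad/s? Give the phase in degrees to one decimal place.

∠(j0.117) = 90.00°
∠(j0.117 + 0.59) = arctan(0.117/0.59) = 11.22°
∠(j0.117 + 20.2) = arctan(0.117/20.2) = 0.33°
∠T(j0.117) = 90.00° − (11.22° + 0.33°) = 78.45°

78.5°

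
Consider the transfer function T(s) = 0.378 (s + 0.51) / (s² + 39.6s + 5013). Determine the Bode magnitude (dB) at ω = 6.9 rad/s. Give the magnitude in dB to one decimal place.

|j6.9 + 0.51| = √(6.9² + 0.51²) = 6.919
|(j6.9)² + 39.6(j6.9) + 5013| = |4965.4 + j273.24| = 4973
|T(j6.9)| = 0.378 × 6.919 / 4973 = 0.00052591
20 log₁₀(0.00052591) = -65.58 dB

-65.6 dB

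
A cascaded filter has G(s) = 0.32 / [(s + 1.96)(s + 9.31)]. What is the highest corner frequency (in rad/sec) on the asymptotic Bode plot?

Break frequencies occur at each pole and zero magnitude: 1.96 rad/sec, 9.31 rad/sec.
The highest is 9.31 rad/sec.

9.31 rad/sec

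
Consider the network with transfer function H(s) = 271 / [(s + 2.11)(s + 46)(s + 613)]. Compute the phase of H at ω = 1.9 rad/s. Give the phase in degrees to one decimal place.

∠(j1.9 + 2.11) = arctan(1.9/2.11) = 42.00°
∠(j1.9 + 46) = arctan(1.9/46) = 2.37°
∠(j1.9 + 613) = arctan(1.9/613) = 0.18°
∠H(j1.9) = − (42.00° + 2.37° + 0.18°) = -44.55°

-44.5 deg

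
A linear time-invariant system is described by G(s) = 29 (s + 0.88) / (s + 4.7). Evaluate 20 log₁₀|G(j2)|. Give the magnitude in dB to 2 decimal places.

|j2 + 0.88| = √(2² + 0.88²) = 2.185
|j2 + 4.7| = √(2² + 4.7²) = 5.108
|G(j2)| = 29 × 2.185 / 5.108 = 12.406
20 log₁₀(12.406) = 21.872 dB

21.87 dB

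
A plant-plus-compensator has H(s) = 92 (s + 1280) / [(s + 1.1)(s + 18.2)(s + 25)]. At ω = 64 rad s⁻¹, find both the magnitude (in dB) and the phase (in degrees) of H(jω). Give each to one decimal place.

|j64 + 1280| = √(64² + 1280²) = 1282
|j64 + 1.1| = √(64² + 1.1²) = 64.01
|j64 + 18.2| = √(64² + 18.2²) = 66.54
|j64 + 25| = √(64² + 25²) = 68.71
|H(j64)| = 92 × 1282 / (64.01 × 66.54 × 68.71) = 0.40291
20 log₁₀(0.40291) = -7.90 dB
∠(j64 + 1280) = arctan(64/1280) = 2.86°
∠(j64 + 1.1) = arctan(64/1.1) = 89.02°
∠(j64 + 18.2) = arctan(64/18.2) = 74.13°
∠(j64 + 25) = arctan(64/25) = 68.66°
∠H(j64) = 2.86° − (89.02° + 74.13° + 68.66°) = -228.94°

|H| = -7.9 dB, ∠H = -228.9°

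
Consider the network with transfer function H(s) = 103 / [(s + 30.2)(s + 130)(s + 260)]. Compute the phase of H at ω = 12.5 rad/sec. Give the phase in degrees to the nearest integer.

∠(j12.5 + 30.2) = arctan(12.5/30.2) = 22.49°
∠(j12.5 + 130) = arctan(12.5/130) = 5.49°
∠(j12.5 + 260) = arctan(12.5/260) = 2.75°
∠H(j12.5) = − (22.49° + 5.49° + 2.75°) = -30.73°

-31 deg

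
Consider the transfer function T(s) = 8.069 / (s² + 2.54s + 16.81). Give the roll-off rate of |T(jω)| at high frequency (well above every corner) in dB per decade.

-40 dB/decade

With 0 zeros and 2 poles, the high-frequency asymptotic slope is 20 × (0 − 2) = -40 dB/decade.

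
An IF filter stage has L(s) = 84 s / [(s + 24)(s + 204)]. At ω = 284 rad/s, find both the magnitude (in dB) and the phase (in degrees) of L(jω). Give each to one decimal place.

|L| = -12.4 dB, ∠L = -49.5°

|j284| = 284
|j284 + 24| = √(284² + 24²) = 285
|j284 + 204| = √(284² + 204²) = 349.7
|L(j284)| = 84 × 284 / (285 × 349.7) = 0.23937
20 log₁₀(0.23937) = -12.42 dB
∠(j284) = 90.00°
∠(j284 + 24) = arctan(284/24) = 85.17°
∠(j284 + 204) = arctan(284/204) = 54.31°
∠L(j284) = 90.00° − (85.17° + 54.31°) = -49.48°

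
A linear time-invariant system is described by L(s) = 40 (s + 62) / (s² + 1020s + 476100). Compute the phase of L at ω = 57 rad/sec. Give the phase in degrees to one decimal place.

∠(j57 + 62) = arctan(57/62) = 42.59°
∠[(j57)² + 1020(j57) + 476100] = ∠[4.7285e+05 + j58140] = 7.01°
∠L(j57) = 42.59° − 7.01° = 35.58°

35.6°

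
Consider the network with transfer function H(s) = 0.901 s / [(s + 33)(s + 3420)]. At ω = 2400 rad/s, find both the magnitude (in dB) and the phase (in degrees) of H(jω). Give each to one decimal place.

|j2400| = 2400
|j2400 + 33| = √(2400² + 33²) = 2400
|j2400 + 3420| = √(2400² + 3420²) = 4178
|H(j2400)| = 0.901 × 2400 / (2400 × 4178) = 0.00021563
20 log₁₀(0.00021563) = -73.33 dB
∠(j2400) = 90.00°
∠(j2400 + 33) = arctan(2400/33) = 89.21°
∠(j2400 + 3420) = arctan(2400/3420) = 35.06°
∠H(j2400) = 90.00° − (89.21° + 35.06°) = -34.27°

|H| = -73.3 dB, ∠H = -34.3°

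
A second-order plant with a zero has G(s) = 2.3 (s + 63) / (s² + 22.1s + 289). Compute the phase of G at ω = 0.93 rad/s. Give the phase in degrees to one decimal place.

∠(j0.93 + 63) = arctan(0.93/63) = 0.85°
∠[(j0.93)² + 22.1(j0.93) + 289] = ∠[288.14 + j20.553] = 4.08°
∠G(j0.93) = 0.85° − 4.08° = -3.23°

-3.2°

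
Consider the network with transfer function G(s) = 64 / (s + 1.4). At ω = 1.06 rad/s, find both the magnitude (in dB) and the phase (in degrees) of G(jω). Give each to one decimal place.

|G| = 31.2 dB, ∠G = -37.1°

|j1.06 + 1.4| = √(1.06² + 1.4²) = 1.756
|G(j1.06)| = 64 / 1.756 = 36.446
20 log₁₀(36.446) = 31.23 dB
∠(j1.06 + 1.4) = arctan(1.06/1.4) = 37.13°
∠G(j1.06) = −37.13° = -37.13°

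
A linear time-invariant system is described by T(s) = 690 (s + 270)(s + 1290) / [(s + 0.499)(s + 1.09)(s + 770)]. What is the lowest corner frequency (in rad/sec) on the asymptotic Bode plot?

0.499 rad/sec

Break frequencies occur at each pole and zero magnitude: 0.499 rad/sec, 1.09 rad/sec, 270 rad/sec, 770 rad/sec, 1290 rad/sec.
The lowest is 0.499 rad/sec.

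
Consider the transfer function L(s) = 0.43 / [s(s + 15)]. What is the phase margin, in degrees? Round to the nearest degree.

90°

Gain crossover: |L(jω)| = 1 at ω ≈ 0.0287 rad/sec.
∠L(j0.0287) = −90° − arctan(0.0287/15) ≈ -90.11°
PM = 180° + (-90.11°) = 89.89°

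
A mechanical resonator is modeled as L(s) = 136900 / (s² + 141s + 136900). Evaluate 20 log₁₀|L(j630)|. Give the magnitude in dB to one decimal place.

|(j630)² + 141(j630) + 136900| = |-2.6e+05 + j88830| = 2.748e+05
|L(j630)| = 136900 / 2.748e+05 = 0.49826
20 log₁₀(0.49826) = -6.05 dB

-6.1 dB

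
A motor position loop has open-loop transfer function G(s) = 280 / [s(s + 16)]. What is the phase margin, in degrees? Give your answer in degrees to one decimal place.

Gain crossover: |G(jω)| = 1 at ω ≈ 13.4 rad s⁻¹.
∠G(j13.4) = −90° − arctan(13.4/16) ≈ -129.97°
PM = 180° + (-129.97°) = 50.03°

50.0°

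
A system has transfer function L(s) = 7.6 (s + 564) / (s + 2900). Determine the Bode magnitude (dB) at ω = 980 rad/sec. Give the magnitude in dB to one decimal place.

9.0 dB

|j980 + 564| = √(980² + 564²) = 1131
|j980 + 2900| = √(980² + 2900²) = 3061
|L(j980)| = 7.6 × 1131 / 3061 = 2.8073
20 log₁₀(2.8073) = 8.97 dB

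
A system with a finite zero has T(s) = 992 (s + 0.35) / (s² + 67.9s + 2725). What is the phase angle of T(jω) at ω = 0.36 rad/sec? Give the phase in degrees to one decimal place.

45.3°

∠(j0.36 + 0.35) = arctan(0.36/0.35) = 45.81°
∠[(j0.36)² + 67.9(j0.36) + 2725] = ∠[2724.9 + j24.444] = 0.51°
∠T(j0.36) = 45.81° − 0.51° = 45.29°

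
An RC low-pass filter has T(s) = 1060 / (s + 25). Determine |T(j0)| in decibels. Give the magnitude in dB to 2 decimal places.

32.55 dB

T(0) = 1060 / 25 = 42.4
20 log₁₀(42.4) = 32.547 dB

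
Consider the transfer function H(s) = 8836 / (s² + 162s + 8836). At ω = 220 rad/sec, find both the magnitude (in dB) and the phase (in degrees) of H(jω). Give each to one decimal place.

|(j220)² + 162(j220) + 8836| = |-39564 + j35640| = 5.325e+04
|H(j220)| = 8836 / 5.325e+04 = 0.16594
20 log₁₀(0.16594) = -15.60 dB
∠[(j220)² + 162(j220) + 8836] = ∠[-39564 + j35640] = 137.99°
∠H(j220) = −137.99° = -137.99°

|H| = -15.6 dB, ∠H = -138.0°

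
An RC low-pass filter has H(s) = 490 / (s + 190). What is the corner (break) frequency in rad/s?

190 rad/s

The single real pole at s = −190 gives a corner at ω = 190 rad/s.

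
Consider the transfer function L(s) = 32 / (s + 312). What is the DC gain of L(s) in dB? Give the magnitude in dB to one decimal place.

-19.8 dB

L(0) = 32 / 312 = 0.10256
20 log₁₀(0.10256) = -19.78 dB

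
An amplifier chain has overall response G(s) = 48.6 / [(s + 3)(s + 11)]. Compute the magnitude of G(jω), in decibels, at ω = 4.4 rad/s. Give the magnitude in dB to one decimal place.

|j4.4 + 3| = √(4.4² + 3²) = 5.325
|j4.4 + 11| = √(4.4² + 11²) = 11.85
|G(j4.4)| = 48.6 / (5.325 × 11.85) = 0.7703
20 log₁₀(0.7703) = -2.27 dB

-2.3 dB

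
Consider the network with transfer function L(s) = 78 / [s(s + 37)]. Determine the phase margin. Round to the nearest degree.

87°

Gain crossover: |L(jω)| = 1 at ω ≈ 2.1 rad/s.
∠L(j2.1) = −90° − arctan(2.1/37) ≈ -93.26°
PM = 180° + (-93.26°) = 86.74°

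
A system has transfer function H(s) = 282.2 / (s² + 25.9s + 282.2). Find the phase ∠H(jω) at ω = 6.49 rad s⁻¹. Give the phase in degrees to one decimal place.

∠[(j6.49)² + 25.9(j6.49) + 282.2] = ∠[240.08 + j168.09] = 35.00°
∠H(j6.49) = −35.00° = -35.00°

-35.0°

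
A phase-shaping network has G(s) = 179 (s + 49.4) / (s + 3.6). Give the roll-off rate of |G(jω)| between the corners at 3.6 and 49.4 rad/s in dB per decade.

In this band the factors already past their corner are: pole at 3.6; net slope = -20 dB/decade.

-20 dB/decade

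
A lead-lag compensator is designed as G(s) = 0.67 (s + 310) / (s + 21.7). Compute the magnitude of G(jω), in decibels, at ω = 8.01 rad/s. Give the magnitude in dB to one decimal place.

|j8.01 + 310| = √(8.01² + 310²) = 310.1
|j8.01 + 21.7| = √(8.01² + 21.7²) = 23.13
|G(j8.01)| = 0.67 × 310.1 / 23.13 = 8.9822
20 log₁₀(8.9822) = 19.07 dB

19.1 dB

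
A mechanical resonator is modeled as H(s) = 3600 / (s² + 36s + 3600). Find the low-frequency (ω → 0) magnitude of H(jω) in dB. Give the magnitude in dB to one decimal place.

H(0) = 3600 / 3600 = 1
20 log₁₀(1) = 0.00 dB

0.0 dB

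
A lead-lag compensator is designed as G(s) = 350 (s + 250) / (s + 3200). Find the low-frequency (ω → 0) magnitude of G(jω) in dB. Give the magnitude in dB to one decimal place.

28.7 dB

G(0) = 350 × 250 / 3200 = 27.344
20 log₁₀(27.344) = 28.74 dB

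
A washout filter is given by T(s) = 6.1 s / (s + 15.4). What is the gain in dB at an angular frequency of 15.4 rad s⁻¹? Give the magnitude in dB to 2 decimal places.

12.70 dB

|j15.4| = 15.4
|j15.4 + 15.4| = √(15.4² + 15.4²) = 21.78
|T(j15.4)| = 6.1 × 15.4 / 21.78 = 4.3134
20 log₁₀(4.3134) = 12.696 dB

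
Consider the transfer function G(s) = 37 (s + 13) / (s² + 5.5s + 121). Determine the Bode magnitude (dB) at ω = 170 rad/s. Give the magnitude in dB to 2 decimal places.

-13.19 dB

|j170 + 13| = √(170² + 13²) = 170.5
|(j170)² + 5.5(j170) + 121| = |-28779 + j935| = 2.879e+04
|G(j170)| = 37 × 170.5 / 2.879e+04 = 0.21908
20 log₁₀(0.21908) = -13.188 dB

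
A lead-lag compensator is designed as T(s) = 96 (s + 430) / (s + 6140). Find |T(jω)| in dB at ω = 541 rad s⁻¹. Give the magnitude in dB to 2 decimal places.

|j541 + 430| = √(541² + 430²) = 691.1
|j541 + 6140| = √(541² + 6140²) = 6164
|T(j541)| = 96 × 691.1 / 6164 = 10.763
20 log₁₀(10.763) = 20.639 dB

20.64 dB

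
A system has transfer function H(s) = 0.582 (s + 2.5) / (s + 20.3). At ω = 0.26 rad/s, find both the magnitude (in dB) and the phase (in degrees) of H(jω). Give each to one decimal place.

|H| = -22.8 dB, ∠H = 5.2 deg

|j0.26 + 2.5| = √(0.26² + 2.5²) = 2.513
|j0.26 + 20.3| = √(0.26² + 20.3²) = 20.3
|H(j0.26)| = 0.582 × 2.513 / 20.3 = 0.072056
20 log₁₀(0.072056) = -22.85 dB
∠(j0.26 + 2.5) = arctan(0.26/2.5) = 5.94°
∠(j0.26 + 20.3) = arctan(0.26/20.3) = 0.73°
∠H(j0.26) = 5.94° − 0.73° = 5.20°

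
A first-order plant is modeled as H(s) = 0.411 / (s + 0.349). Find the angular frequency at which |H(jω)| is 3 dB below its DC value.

0.349 rad/s

For a single-pole low-pass, the −3 dB point is at the pole: ω = 0.349 rad/s.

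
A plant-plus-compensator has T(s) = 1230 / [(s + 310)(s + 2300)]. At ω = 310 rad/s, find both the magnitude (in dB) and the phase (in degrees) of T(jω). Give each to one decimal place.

|j310 + 310| = √(310² + 310²) = 438.4
|j310 + 2300| = √(310² + 2300²) = 2321
|T(j310)| = 1230 / (438.4 × 2321) = 0.0012089
20 log₁₀(0.0012089) = -58.35 dB
∠(j310 + 310) = arctan(310/310) = 45.00°
∠(j310 + 2300) = arctan(310/2300) = 7.68°
∠T(j310) = − (45.00° + 7.68°) = -52.68°

|T| = -58.4 dB, ∠T = -52.7°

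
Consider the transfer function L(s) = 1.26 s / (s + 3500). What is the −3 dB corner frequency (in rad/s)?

3500 rad/s

For a single-pole high-pass, the −3 dB point is at the pole: ω = 3500 rad/s.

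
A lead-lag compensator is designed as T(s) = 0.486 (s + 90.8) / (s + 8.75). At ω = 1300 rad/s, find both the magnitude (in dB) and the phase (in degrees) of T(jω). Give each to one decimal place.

|j1300 + 90.8| = √(1300² + 90.8²) = 1303
|j1300 + 8.75| = √(1300² + 8.75²) = 1300
|T(j1300)| = 0.486 × 1303 / 1300 = 0.48717
20 log₁₀(0.48717) = -6.25 dB
∠(j1300 + 90.8) = arctan(1300/90.8) = 86.00°
∠(j1300 + 8.75) = arctan(1300/8.75) = 89.61°
∠T(j1300) = 86.00° − 89.61° = -3.61°

|T| = -6.2 dB, ∠T = -3.6 deg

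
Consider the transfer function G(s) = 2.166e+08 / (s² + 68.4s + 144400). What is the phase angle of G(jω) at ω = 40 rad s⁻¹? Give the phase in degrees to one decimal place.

∠[(j40)² + 68.4(j40) + 144400] = ∠[1.428e+05 + j2736] = 1.10°
∠G(j40) = −1.10° = -1.10°

-1.1°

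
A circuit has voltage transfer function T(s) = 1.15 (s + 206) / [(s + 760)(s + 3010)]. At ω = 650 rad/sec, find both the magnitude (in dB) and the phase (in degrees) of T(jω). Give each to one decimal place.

|T| = -71.9 dB, ∠T = 19.7°

|j650 + 206| = √(650² + 206²) = 681.9
|j650 + 760| = √(650² + 760²) = 1000
|j650 + 3010| = √(650² + 3010²) = 3079
|T(j650)| = 1.15 × 681.9 / (1000 × 3079) = 0.00025463
20 log₁₀(0.00025463) = -71.88 dB
∠(j650 + 206) = arctan(650/206) = 72.42°
∠(j650 + 760) = arctan(650/760) = 40.54°
∠(j650 + 3010) = arctan(650/3010) = 12.19°
∠T(j650) = 72.42° − (40.54° + 12.19°) = 19.69°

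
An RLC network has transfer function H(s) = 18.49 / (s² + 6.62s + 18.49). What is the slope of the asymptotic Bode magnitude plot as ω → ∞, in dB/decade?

-40 dB/decade

With 0 zeros and 2 poles, the high-frequency asymptotic slope is 20 × (0 − 2) = -40 dB/decade.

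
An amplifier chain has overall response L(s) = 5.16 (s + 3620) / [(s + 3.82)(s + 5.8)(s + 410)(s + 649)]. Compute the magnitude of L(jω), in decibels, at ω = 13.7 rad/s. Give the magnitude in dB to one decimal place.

-69.6 dB

|j13.7 + 3620| = √(13.7² + 3620²) = 3620
|j13.7 + 3.82| = √(13.7² + 3.82²) = 14.22
|j13.7 + 5.8| = √(13.7² + 5.8²) = 14.88
|j13.7 + 410| = √(13.7² + 410²) = 410.2
|j13.7 + 649| = √(13.7² + 649²) = 649.1
|L(j13.7)| = 5.16 × 3620 / (14.22 × 14.88 × 410.2 × 649.1) = 0.00033151
20 log₁₀(0.00033151) = -69.59 dB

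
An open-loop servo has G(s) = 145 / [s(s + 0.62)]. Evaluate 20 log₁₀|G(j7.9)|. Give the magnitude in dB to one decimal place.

7.3 dB

|j7.9 + 0.62| = √(7.9² + 0.62²) = 7.924
|j7.9| = 7.9
|G(j7.9)| = 145 / (7.924 × 7.9) = 2.3162
20 log₁₀(2.3162) = 7.30 dB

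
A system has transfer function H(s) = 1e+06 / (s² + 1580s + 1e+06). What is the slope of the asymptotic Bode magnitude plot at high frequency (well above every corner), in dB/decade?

-40 dB/decade

With 0 zeros and 2 poles, the high-frequency asymptotic slope is 20 × (0 − 2) = -40 dB/decade.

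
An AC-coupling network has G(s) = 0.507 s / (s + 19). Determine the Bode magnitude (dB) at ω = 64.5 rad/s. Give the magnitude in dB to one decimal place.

|j64.5| = 64.5
|j64.5 + 19| = √(64.5² + 19²) = 67.24
|G(j64.5)| = 0.507 × 64.5 / 67.24 = 0.48634
20 log₁₀(0.48634) = -6.26 dB

-6.3 dB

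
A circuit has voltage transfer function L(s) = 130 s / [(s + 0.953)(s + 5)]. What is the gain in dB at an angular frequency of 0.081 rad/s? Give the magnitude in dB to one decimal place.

6.9 dB

|j0.081| = 0.081
|j0.081 + 0.953| = √(0.081² + 0.953²) = 0.9564
|j0.081 + 5| = √(0.081² + 5²) = 5.001
|L(j0.081)| = 130 × 0.081 / (0.9564 × 5.001) = 2.2016
20 log₁₀(2.2016) = 6.85 dB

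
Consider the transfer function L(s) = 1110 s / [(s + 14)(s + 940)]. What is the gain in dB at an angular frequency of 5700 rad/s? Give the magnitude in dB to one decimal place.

|j5700| = 5700
|j5700 + 14| = √(5700² + 14²) = 5700
|j5700 + 940| = √(5700² + 940²) = 5777
|L(j5700)| = 1110 × 5700 / (5700 × 5777) = 0.19214
20 log₁₀(0.19214) = -14.33 dB

-14.3 dB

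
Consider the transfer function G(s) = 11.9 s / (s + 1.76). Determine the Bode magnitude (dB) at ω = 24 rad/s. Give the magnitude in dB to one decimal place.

21.5 dB

|j24| = 24
|j24 + 1.76| = √(24² + 1.76²) = 24.06
|G(j24)| = 11.9 × 24 / 24.06 = 11.868
20 log₁₀(11.868) = 21.49 dB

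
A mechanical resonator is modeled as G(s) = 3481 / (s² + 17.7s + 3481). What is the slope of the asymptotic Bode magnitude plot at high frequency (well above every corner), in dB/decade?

-40 dB/decade

With 0 zeros and 2 poles, the high-frequency asymptotic slope is 20 × (0 − 2) = -40 dB/decade.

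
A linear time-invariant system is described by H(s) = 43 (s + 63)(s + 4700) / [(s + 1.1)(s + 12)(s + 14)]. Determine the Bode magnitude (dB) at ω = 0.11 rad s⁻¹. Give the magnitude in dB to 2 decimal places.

|j0.11 + 63| = √(0.11² + 63²) = 63
|j0.11 + 4700| = √(0.11² + 4700²) = 4700
|j0.11 + 1.1| = √(0.11² + 1.1²) = 1.105
|j0.11 + 12| = √(0.11² + 12²) = 12
|j0.11 + 14| = √(0.11² + 14²) = 14
|H(j0.11)| = 43 × 63 × 4700 / (1.105 × 12 × 14) = 68551
20 log₁₀(68551) = 96.720 dB

96.72 dB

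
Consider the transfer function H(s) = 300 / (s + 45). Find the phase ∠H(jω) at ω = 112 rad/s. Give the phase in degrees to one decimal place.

-68.1°

∠(j112 + 45) = arctan(112/45) = 68.11°
∠H(j112) = −68.11° = -68.11°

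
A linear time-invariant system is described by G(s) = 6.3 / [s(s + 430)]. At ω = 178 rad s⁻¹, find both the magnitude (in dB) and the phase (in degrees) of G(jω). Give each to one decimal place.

|G| = -82.4 dB, ∠G = -112.5 deg

|j178 + 430| = √(178² + 430²) = 465.4
|j178| = 178
|G(j178)| = 6.3 / (465.4 × 178) = 7.6051e-05
20 log₁₀(7.6051e-05) = -82.38 dB
∠(j178 + 430) = arctan(178/430) = 22.49°
∠(j178) = 90.00°
∠G(j178) = − (22.49° + 90.00°) = -112.49°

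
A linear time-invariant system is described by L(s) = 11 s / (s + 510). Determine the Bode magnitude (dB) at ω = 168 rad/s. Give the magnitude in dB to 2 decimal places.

|j168| = 168
|j168 + 510| = √(168² + 510²) = 537
|L(j168)| = 11 × 168 / 537 = 3.4416
20 log₁₀(3.4416) = 10.735 dB

10.74 dB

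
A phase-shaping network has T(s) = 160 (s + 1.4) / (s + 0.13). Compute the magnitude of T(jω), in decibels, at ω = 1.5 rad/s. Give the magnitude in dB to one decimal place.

46.8 dB

|j1.5 + 1.4| = √(1.5² + 1.4²) = 2.052
|j1.5 + 0.13| = √(1.5² + 0.13²) = 1.506
|T(j1.5)| = 160 × 2.052 / 1.506 = 218.04
20 log₁₀(218.04) = 46.77 dB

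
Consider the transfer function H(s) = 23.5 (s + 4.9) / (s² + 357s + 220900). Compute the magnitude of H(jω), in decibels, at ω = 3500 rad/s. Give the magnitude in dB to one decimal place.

-43.3 dB

|j3500 + 4.9| = √(3500² + 4.9²) = 3500
|(j3500)² + 357(j3500) + 220900| = |-1.2029e+07 + j1.2495e+06| = 1.209e+07
|H(j3500)| = 23.5 × 3500 / 1.209e+07 = 0.006801
20 log₁₀(0.006801) = -43.35 dB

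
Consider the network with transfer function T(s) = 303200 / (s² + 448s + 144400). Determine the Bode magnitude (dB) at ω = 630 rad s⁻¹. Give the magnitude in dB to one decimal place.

-1.9 dB

|(j630)² + 448(j630) + 144400| = |-2.525e+05 + j2.8224e+05| = 3.787e+05
|T(j630)| = 303200 / 3.787e+05 = 0.80063
20 log₁₀(0.80063) = -1.93 dB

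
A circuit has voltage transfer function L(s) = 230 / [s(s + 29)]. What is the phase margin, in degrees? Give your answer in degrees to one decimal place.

Gain crossover: |L(jω)| = 1 at ω ≈ 7.67 rad s⁻¹.
∠L(j7.67) = −90° − arctan(7.67/29) ≈ -104.81°
PM = 180° + (-104.81°) = 75.19°

75.2°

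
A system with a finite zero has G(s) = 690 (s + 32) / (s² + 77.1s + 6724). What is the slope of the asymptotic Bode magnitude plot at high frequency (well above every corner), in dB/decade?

-20 dB/decade

With 1 zero and 2 poles, the high-frequency asymptotic slope is 20 × (1 − 2) = -20 dB/decade.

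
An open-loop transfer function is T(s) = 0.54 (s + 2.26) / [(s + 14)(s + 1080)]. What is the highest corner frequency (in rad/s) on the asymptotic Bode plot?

1080 rad/s

Break frequencies occur at each pole and zero magnitude: 2.26 rad/s, 14 rad/s, 1080 rad/s.
The highest is 1080 rad/s.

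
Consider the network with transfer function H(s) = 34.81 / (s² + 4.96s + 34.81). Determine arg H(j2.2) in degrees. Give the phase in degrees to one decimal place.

-20.0°

∠[(j2.2)² + 4.96(j2.2) + 34.81] = ∠[29.97 + j10.912] = 20.01°
∠H(j2.2) = −20.01° = -20.01°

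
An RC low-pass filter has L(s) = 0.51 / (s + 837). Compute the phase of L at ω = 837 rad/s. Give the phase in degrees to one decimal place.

-45.0°

∠(j837 + 837) = arctan(837/837) = 45.00°
∠L(j837) = −45.00° = -45.00°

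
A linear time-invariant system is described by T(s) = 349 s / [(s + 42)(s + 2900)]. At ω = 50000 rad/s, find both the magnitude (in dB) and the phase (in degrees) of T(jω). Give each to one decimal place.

|T| = -43.1 dB, ∠T = -86.6°

|j50000| = 5e+04
|j50000 + 42| = √(50000² + 42²) = 5e+04
|j50000 + 2900| = √(50000² + 2900²) = 5.008e+04
|T(j50000)| = 349 × 5e+04 / (5e+04 × 5.008e+04) = 0.0069683
20 log₁₀(0.0069683) = -43.14 dB
∠(j50000) = 90.00°
∠(j50000 + 42) = arctan(50000/42) = 89.95°
∠(j50000 + 2900) = arctan(50000/2900) = 86.68°
∠T(j50000) = 90.00° − (89.95° + 86.68°) = -86.63°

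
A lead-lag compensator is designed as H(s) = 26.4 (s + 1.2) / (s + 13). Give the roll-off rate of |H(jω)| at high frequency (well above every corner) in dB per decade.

With 1 zero and 1 pole, the high-frequency asymptotic slope is 20 × (1 − 1) = 0 dB/decade.

0 dB/decade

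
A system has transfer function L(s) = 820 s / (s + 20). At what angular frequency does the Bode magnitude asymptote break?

The single real pole at s = −20 gives a corner at ω = 20 rad/sec.

20 rad/sec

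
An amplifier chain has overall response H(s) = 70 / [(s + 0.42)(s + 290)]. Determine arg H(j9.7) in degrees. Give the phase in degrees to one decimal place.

-89.4°

∠(j9.7 + 0.42) = arctan(9.7/0.42) = 87.52°
∠(j9.7 + 290) = arctan(9.7/290) = 1.92°
∠H(j9.7) = − (87.52° + 1.92°) = -89.44°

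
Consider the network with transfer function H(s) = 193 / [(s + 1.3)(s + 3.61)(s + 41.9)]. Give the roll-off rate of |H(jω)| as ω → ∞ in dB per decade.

With 0 zeros and 3 poles, the high-frequency asymptotic slope is 20 × (0 − 3) = -60 dB/decade.

-60 dB/decade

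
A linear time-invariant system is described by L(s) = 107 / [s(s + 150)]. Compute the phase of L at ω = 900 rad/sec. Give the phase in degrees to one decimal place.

∠(j900 + 150) = arctan(900/150) = 80.54°
∠(j900) = 90.00°
∠L(j900) = − (80.54° + 90.00°) = -170.54°

-170.5°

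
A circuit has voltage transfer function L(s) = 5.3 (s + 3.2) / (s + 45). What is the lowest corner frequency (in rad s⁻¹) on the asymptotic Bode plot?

Break frequencies occur at each pole and zero magnitude: 3.2 rad s⁻¹, 45 rad s⁻¹.
The lowest is 3.2 rad s⁻¹.

3.2 rad s⁻¹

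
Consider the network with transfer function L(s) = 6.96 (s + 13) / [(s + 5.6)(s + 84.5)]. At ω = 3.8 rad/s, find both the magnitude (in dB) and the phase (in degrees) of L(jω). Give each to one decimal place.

|L| = -15.7 dB, ∠L = -20.4°

|j3.8 + 13| = √(3.8² + 13²) = 13.54
|j3.8 + 5.6| = √(3.8² + 5.6²) = 6.768
|j3.8 + 84.5| = √(3.8² + 84.5²) = 84.59
|L(j3.8)| = 6.96 × 13.54 / (6.768 × 84.59) = 0.16468
20 log₁₀(0.16468) = -15.67 dB
∠(j3.8 + 13) = arctan(3.8/13) = 16.29°
∠(j3.8 + 5.6) = arctan(3.8/5.6) = 34.16°
∠(j3.8 + 84.5) = arctan(3.8/84.5) = 2.57°
∠L(j3.8) = 16.29° − (34.16° + 2.57°) = -20.44°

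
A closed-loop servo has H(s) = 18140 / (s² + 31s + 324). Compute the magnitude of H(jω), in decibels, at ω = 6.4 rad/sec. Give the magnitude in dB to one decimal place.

|(j6.4)² + 31(j6.4) + 324| = |283.04 + j198.4| = 345.7
|H(j6.4)| = 18140 / 345.7 = 52.481
20 log₁₀(52.481) = 34.40 dB

34.4 dB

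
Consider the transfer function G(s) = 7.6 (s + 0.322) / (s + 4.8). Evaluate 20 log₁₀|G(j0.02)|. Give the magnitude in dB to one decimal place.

|j0.02 + 0.322| = √(0.02² + 0.322²) = 0.3226
|j0.02 + 4.8| = √(0.02² + 4.8²) = 4.8
|G(j0.02)| = 7.6 × 0.3226 / 4.8 = 0.51081
20 log₁₀(0.51081) = -5.83 dB

-5.8 dB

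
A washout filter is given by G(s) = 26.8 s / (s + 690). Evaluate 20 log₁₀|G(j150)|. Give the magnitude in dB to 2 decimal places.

|j150| = 150
|j150 + 690| = √(150² + 690²) = 706.1
|G(j150)| = 26.8 × 150 / 706.1 = 5.6931
20 log₁₀(5.6931) = 15.107 dB

15.11 dB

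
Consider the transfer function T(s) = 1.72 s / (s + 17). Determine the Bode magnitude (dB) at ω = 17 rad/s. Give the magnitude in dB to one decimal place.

1.7 dB

|j17| = 17
|j17 + 17| = √(17² + 17²) = 24.04
|T(j17)| = 1.72 × 17 / 24.04 = 1.2162
20 log₁₀(1.2162) = 1.70 dB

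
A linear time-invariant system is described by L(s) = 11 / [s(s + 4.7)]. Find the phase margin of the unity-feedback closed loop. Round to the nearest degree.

Gain crossover: |L(jω)| = 1 at ω ≈ 2.13 rad/sec.
∠L(j2.13) = −90° − arctan(2.13/4.7) ≈ -114.39°
PM = 180° + (-114.39°) = 65.61°

66°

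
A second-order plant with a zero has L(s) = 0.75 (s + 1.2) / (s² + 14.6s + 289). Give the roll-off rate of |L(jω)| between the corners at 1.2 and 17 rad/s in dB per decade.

20 dB/decade

In this band the factors already past their corner are: zero at 1.2; net slope = 20 dB/decade.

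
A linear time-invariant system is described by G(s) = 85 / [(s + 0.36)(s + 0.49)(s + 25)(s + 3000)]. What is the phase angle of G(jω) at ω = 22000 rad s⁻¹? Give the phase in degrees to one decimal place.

-352.2°

∠(j22000 + 0.36) = arctan(22000/0.36) = 90.00°
∠(j22000 + 0.49) = arctan(22000/0.49) = 90.00°
∠(j22000 + 25) = arctan(22000/25) = 89.93°
∠(j22000 + 3000) = arctan(22000/3000) = 82.23°
∠G(j22000) = − (90.00° + 90.00° + 89.93° + 82.23°) = -352.17°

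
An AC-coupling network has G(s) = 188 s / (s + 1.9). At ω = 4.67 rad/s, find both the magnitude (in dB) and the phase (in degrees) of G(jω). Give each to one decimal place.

|G| = 44.8 dB, ∠G = 22.1°

|j4.67| = 4.67
|j4.67 + 1.9| = √(4.67² + 1.9²) = 5.042
|G(j4.67)| = 188 × 4.67 / 5.042 = 174.14
20 log₁₀(174.14) = 44.82 dB
∠(j4.67) = 90.00°
∠(j4.67 + 1.9) = arctan(4.67/1.9) = 67.86°
∠G(j4.67) = 90.00° − 67.86° = 22.14°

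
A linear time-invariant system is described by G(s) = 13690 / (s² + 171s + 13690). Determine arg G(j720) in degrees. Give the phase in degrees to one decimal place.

∠[(j720)² + 171(j720) + 13690] = ∠[-5.0471e+05 + j1.2312e+05] = 166.29°
∠G(j720) = −166.29° = -166.29°

-166.3 deg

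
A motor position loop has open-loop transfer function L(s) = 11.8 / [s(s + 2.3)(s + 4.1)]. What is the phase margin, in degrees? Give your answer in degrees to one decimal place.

Gain crossover: |L(jω)| = 1 at ω ≈ 1.09 rad/sec.
∠L(j1.09) = −90° − arctan(1.09/2.3) − arctan(1.09/4.1) ≈ -130.32°
PM = 180° + (-130.32°) = 49.68°

49.7°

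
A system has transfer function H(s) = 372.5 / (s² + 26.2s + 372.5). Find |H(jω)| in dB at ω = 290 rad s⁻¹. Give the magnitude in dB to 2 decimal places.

-47.07 dB

|(j290)² + 26.2(j290) + 372.5| = |-83728 + j7598| = 8.407e+04
|H(j290)| = 372.5 / 8.407e+04 = 0.0044308
20 log₁₀(0.0044308) = -47.070 dB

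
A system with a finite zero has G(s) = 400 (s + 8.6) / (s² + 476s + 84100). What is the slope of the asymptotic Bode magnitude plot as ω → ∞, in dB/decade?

-20 dB/decade

With 1 zero and 2 poles, the high-frequency asymptotic slope is 20 × (1 − 2) = -20 dB/decade.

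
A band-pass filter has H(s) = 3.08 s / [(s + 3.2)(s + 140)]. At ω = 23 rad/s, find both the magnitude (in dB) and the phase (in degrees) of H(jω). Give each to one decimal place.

|H| = -33.4 dB, ∠H = -1.4°

|j23| = 23
|j23 + 3.2| = √(23² + 3.2²) = 23.22
|j23 + 140| = √(23² + 140²) = 141.9
|H(j23)| = 3.08 × 23 / (23.22 × 141.9) = 0.021502
20 log₁₀(0.021502) = -33.35 dB
∠(j23) = 90.00°
∠(j23 + 3.2) = arctan(23/3.2) = 82.08°
∠(j23 + 140) = arctan(23/140) = 9.33°
∠H(j23) = 90.00° − (82.08° + 9.33°) = -1.41°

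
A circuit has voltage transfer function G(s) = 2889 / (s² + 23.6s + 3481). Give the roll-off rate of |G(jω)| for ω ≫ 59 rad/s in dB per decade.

With 0 zeros and 2 poles, the high-frequency asymptotic slope is 20 × (0 − 2) = -40 dB/decade.

-40 dB/decade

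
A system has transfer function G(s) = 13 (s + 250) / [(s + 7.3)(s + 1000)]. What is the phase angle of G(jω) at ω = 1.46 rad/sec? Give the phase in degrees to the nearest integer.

-11°

∠(j1.46 + 250) = arctan(1.46/250) = 0.33°
∠(j1.46 + 7.3) = arctan(1.46/7.3) = 11.31°
∠(j1.46 + 1000) = arctan(1.46/1000) = 0.08°
∠G(j1.46) = 0.33° − (11.31° + 0.08°) = -11.06°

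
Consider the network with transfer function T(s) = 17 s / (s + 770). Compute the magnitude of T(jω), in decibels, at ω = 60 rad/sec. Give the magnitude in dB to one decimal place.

2.4 dB

|j60| = 60
|j60 + 770| = √(60² + 770²) = 772.3
|T(j60)| = 17 × 60 / 772.3 = 1.3207
20 log₁₀(1.3207) = 2.42 dB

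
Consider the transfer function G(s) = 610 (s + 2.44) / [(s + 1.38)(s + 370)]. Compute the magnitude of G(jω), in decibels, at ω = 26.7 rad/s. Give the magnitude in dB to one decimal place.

4.3 dB

|j26.7 + 2.44| = √(26.7² + 2.44²) = 26.81
|j26.7 + 1.38| = √(26.7² + 1.38²) = 26.74
|j26.7 + 370| = √(26.7² + 370²) = 371
|G(j26.7)| = 610 × 26.81 / (26.74 × 371) = 1.649
20 log₁₀(1.649) = 4.34 dB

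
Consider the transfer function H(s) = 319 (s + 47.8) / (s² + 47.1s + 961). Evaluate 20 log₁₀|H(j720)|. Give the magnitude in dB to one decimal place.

-7.1 dB

|j720 + 47.8| = √(720² + 47.8²) = 721.6
|(j720)² + 47.1(j720) + 961| = |-5.1744e+05 + j33912| = 5.185e+05
|H(j720)| = 319 × 721.6 / 5.185e+05 = 0.4439
20 log₁₀(0.4439) = -7.05 dB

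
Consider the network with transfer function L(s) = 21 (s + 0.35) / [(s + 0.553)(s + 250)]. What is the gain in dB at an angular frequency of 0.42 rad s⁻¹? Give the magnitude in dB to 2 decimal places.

|j0.42 + 0.35| = √(0.42² + 0.35²) = 0.5467
|j0.42 + 0.553| = √(0.42² + 0.553²) = 0.6944
|j0.42 + 250| = √(0.42² + 250²) = 250
|L(j0.42)| = 21 × 0.5467 / (0.6944 × 250) = 0.066134
20 log₁₀(0.066134) = -23.592 dB

-23.59 dB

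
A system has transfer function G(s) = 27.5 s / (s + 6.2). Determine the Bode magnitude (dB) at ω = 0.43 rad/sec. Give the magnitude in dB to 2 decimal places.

5.59 dB

|j0.43| = 0.43
|j0.43 + 6.2| = √(0.43² + 6.2²) = 6.215
|G(j0.43)| = 27.5 × 0.43 / 6.215 = 1.9027
20 log₁₀(1.9027) = 5.587 dB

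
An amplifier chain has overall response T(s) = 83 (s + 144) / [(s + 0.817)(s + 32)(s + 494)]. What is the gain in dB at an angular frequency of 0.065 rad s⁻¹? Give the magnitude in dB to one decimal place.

-0.7 dB

|j0.065 + 144| = √(0.065² + 144²) = 144
|j0.065 + 0.817| = √(0.065² + 0.817²) = 0.8196
|j0.065 + 32| = √(0.065² + 32²) = 32
|j0.065 + 494| = √(0.065² + 494²) = 494
|T(j0.065)| = 83 × 144 / (0.8196 × 32 × 494) = 0.92251
20 log₁₀(0.92251) = -0.70 dB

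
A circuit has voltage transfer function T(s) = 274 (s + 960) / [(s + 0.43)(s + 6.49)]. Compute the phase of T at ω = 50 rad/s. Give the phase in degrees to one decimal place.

-169.1°

∠(j50 + 960) = arctan(50/960) = 2.98°
∠(j50 + 0.43) = arctan(50/0.43) = 89.51°
∠(j50 + 6.49) = arctan(50/6.49) = 82.60°
∠T(j50) = 2.98° − (89.51° + 82.60°) = -169.13°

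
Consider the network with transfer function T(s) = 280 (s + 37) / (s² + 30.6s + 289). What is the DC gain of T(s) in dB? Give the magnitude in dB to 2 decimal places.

31.09 dB

T(0) = 280 × 37 / 289 = 35.848
20 log₁₀(35.848) = 31.089 dB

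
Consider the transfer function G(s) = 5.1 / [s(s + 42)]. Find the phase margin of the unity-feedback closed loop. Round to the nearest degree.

Gain crossover: |G(jω)| = 1 at ω ≈ 0.121 rad/s.
∠G(j0.121) = −90° − arctan(0.121/42) ≈ -90.17°
PM = 180° + (-90.17°) = 89.83°

90°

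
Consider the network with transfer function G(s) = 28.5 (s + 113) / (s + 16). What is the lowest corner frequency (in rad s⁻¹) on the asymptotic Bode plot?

Break frequencies occur at each pole and zero magnitude: 16 rad s⁻¹, 113 rad s⁻¹.
The lowest is 16 rad s⁻¹.

16 rad s⁻¹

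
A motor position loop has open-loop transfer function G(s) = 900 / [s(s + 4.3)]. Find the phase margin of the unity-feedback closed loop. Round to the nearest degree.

Gain crossover: |G(jω)| = 1 at ω ≈ 29.8 rad/s.
∠G(j29.8) = −90° − arctan(29.8/4.3) ≈ -171.80°
PM = 180° + (-171.80°) = 8.20°

8 deg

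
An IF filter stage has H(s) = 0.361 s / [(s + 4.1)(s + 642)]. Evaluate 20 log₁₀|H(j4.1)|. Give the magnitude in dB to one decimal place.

-68.0 dB

|j4.1| = 4.1
|j4.1 + 4.1| = √(4.1² + 4.1²) = 5.798
|j4.1 + 642| = √(4.1² + 642²) = 642
|H(j4.1)| = 0.361 × 4.1 / (5.798 × 642) = 0.0003976
20 log₁₀(0.0003976) = -68.01 dB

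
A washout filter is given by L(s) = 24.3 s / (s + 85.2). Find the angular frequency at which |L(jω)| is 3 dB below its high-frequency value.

For a single-pole high-pass, the −3 dB point is at the pole: ω = 85.2 rad/s.

85.2 rad/s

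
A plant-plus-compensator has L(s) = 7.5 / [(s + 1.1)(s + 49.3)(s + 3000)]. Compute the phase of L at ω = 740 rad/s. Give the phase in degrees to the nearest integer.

-190°

∠(j740 + 1.1) = arctan(740/1.1) = 89.91°
∠(j740 + 49.3) = arctan(740/49.3) = 86.19°
∠(j740 + 3000) = arctan(740/3000) = 13.86°
∠L(j740) = − (89.91° + 86.19° + 13.86°) = -189.96°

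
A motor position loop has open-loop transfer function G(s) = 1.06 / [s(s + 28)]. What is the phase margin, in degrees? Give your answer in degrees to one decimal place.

89.9°

Gain crossover: |G(jω)| = 1 at ω ≈ 0.0379 rad/s.
∠G(j0.0379) = −90° − arctan(0.0379/28) ≈ -90.08°
PM = 180° + (-90.08°) = 89.92°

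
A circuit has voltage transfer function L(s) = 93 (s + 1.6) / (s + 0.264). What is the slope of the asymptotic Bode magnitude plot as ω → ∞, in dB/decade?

With 1 zero and 1 pole, the high-frequency asymptotic slope is 20 × (1 − 1) = 0 dB/decade.

0 dB/decade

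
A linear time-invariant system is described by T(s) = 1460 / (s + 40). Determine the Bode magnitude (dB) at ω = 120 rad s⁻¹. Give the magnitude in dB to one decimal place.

21.2 dB

|j120 + 40| = √(120² + 40²) = 126.5
|T(j120)| = 1460 / 126.5 = 11.542
20 log₁₀(11.542) = 21.25 dB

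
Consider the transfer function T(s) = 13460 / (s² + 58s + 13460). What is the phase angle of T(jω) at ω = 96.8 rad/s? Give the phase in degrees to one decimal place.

-53.9 deg

∠[(j96.8)² + 58(j96.8) + 13460] = ∠[4089.8 + j5614.4] = 53.93°
∠T(j96.8) = −53.93° = -53.93°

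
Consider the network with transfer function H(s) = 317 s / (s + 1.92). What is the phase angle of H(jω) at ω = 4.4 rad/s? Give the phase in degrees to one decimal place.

∠(j4.4) = 90.00°
∠(j4.4 + 1.92) = arctan(4.4/1.92) = 66.43°
∠H(j4.4) = 90.00° − 66.43° = 23.57°

23.6°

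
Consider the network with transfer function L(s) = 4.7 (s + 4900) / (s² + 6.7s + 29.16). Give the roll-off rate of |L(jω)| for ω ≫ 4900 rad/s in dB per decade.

With 1 zero and 2 poles, the high-frequency asymptotic slope is 20 × (1 − 2) = -20 dB/decade.

-20 dB/decade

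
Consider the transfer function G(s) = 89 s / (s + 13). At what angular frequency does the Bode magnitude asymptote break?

13 rad/s

The single real pole at s = −13 gives a corner at ω = 13 rad/s.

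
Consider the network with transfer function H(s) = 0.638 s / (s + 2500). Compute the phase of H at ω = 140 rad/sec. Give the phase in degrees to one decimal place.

86.8°

∠(j140) = 90.00°
∠(j140 + 2500) = arctan(140/2500) = 3.21°
∠H(j140) = 90.00° − 3.21° = 86.79°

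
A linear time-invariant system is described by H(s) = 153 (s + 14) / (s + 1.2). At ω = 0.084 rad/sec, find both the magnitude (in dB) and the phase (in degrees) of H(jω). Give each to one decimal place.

|j0.084 + 14| = √(0.084² + 14²) = 14
|j0.084 + 1.2| = √(0.084² + 1.2²) = 1.203
|H(j0.084)| = 153 × 14 / 1.203 = 1780.7
20 log₁₀(1780.7) = 65.01 dB
∠(j0.084 + 14) = arctan(0.084/14) = 0.34°
∠(j0.084 + 1.2) = arctan(0.084/1.2) = 4.00°
∠H(j0.084) = 0.34° − 4.00° = -3.66°

|H| = 65.0 dB, ∠H = -3.7°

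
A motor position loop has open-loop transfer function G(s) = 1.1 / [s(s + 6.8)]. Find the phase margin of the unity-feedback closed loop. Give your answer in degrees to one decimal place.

88.6°

Gain crossover: |G(jω)| = 1 at ω ≈ 0.162 rad/sec.
∠G(j0.162) = −90° − arctan(0.162/6.8) ≈ -91.36°
PM = 180° + (-91.36°) = 88.64°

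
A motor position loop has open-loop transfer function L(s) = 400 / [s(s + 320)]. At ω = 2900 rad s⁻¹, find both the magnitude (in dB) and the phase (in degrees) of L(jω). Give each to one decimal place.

|j2900 + 320| = √(2900² + 320²) = 2918
|j2900| = 2900
|L(j2900)| = 400 / (2918 × 2900) = 4.7275e-05
20 log₁₀(4.7275e-05) = -86.51 dB
∠(j2900 + 320) = arctan(2900/320) = 83.70°
∠(j2900) = 90.00°
∠L(j2900) = − (83.70° + 90.00°) = -173.70°

|L| = -86.5 dB, ∠L = -173.7°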